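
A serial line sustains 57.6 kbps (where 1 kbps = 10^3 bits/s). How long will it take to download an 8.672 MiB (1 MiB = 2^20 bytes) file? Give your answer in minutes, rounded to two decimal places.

8.672 MiB = 9,093,251.072 bytes = 72,746,008.576 bits
57.6 kbps = 57,600 bits/s
time = 72,746,008.576 / 57,600 = 1,262.952 s
1,262.952 s / 60 = 21.05 minutes

21.05 minutes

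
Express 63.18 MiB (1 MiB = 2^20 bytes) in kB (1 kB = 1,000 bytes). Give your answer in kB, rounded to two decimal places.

66,249.03 kB

63.18 MiB × 1,048,576 bytes/MiB = 66,249,031.68 bytes
1 kB = 10^3 bytes = 1,000 bytes
66,249,031.68 / 1,000 = 66,249.03 kB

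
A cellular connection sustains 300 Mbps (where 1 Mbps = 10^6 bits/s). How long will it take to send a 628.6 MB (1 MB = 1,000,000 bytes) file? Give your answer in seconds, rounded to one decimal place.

16.8 seconds

628.6 MB = 628,600,000 bytes = 5,028,800,000 bits
300 Mbps = 300,000,000 bits/s
time = 5,028,800,000 / 300,000,000 = 16.8 s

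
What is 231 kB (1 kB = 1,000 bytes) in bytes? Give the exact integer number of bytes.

231,000 bytes

231 × 1,000 = 231,000 bytes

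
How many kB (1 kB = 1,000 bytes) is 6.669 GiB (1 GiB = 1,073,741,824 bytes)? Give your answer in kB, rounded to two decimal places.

6.669 GiB = 6.669 × 2^30 bytes = 7,160,784,224.256 bytes
1 kB = 10^3 bytes = 1,000 bytes
7,160,784,224.256 / 1,000 = 7,160,784.22 kB

7,160,784.22 kB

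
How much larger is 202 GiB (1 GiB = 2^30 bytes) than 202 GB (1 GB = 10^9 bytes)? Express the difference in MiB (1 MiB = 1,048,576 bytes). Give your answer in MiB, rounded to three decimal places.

202 GiB = 202 × 1,073,741,824 = 216,895,848,448 bytes
202 GB = 202 × 1,000,000,000 = 202,000,000,000 bytes
difference = 14,895,848,448 bytes
14,895,848,448 / 1,048,576 = 14,205.788 MiB

14,205.788 MiB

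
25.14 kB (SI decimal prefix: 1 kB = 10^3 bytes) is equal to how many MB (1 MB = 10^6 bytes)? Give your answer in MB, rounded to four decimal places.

0.0251 MB

25.14 kB × 1,000 bytes/kB = 25,140 bytes
1 MB = 10^6 bytes = 1,000,000 bytes
25,140 / 1,000,000 = 0.0251 MB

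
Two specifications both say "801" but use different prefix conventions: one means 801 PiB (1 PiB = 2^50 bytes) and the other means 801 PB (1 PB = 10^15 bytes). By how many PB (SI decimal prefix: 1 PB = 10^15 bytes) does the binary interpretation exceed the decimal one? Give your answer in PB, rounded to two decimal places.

100.85 PB

801 PiB = 801 × 1,125,899,906,842,624 = 901,845,825,380,941,824 bytes
801 PB = 801 × 1,000,000,000,000,000 = 801,000,000,000,000,000 bytes
difference = 100,845,825,380,941,824 bytes
100,845,825,380,941,824 / 1,000,000,000,000,000 = 100.85 PB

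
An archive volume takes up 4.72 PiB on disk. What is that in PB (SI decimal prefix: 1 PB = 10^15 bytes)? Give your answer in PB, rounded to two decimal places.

5.31 PB

4.72 PiB = 4.72 × 2^50 bytes = 5,314,247,560,297,185.28 bytes
1 PB = 10^15 bytes = 1,000,000,000,000,000 bytes
5,314,247,560,297,185.28 / 1,000,000,000,000,000 = 5.31 PB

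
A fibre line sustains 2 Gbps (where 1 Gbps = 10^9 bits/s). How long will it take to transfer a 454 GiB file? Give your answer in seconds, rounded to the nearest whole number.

1,950 seconds

454 GiB = 487,478,788,096 bytes = 3,899,830,304,768 bits
2 Gbps = 2,000,000,000 bits/s
time = 3,899,830,304,768 / 2,000,000,000 = 1,950 s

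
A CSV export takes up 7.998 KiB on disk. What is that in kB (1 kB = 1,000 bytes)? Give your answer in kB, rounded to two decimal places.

7.998 KiB × 1,024 bytes/KiB = 8,189.952 bytes
1 kB = 1,000 bytes
8,189.952 / 1,000 = 8.19 kB

8.19 kB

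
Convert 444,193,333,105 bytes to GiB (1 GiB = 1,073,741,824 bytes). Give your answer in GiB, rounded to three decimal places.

444,193,333,105 bytes given.
1 GiB = 2^30 bytes = 1,073,741,824 bytes
444,193,333,105 / 1,073,741,824 = 413.687 GiB

413.687 GiB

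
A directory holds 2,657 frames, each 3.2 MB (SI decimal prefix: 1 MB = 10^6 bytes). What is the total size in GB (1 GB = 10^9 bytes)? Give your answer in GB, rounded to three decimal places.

Total = 2,657 × 3.2 MB = 8502.4 MB
= 8502.4 × 1,000,000 bytes = 8,502,400,000 bytes
1 GB = 1,000,000,000 bytes
8,502,400,000 / 1,000,000,000 = 8.502 GB

8.502 GB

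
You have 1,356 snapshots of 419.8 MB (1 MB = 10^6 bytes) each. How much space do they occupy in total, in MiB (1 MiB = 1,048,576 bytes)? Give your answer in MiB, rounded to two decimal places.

Total = 1,356 × 419.8 MB = 569248.8 MB
= 569248.8 × 1,000,000 bytes = 569,248,800,000 bytes
1 MiB = 1,048,576 bytes
569,248,800,000 / 1,048,576 = 542,877.96 MiB

542,877.96 MiB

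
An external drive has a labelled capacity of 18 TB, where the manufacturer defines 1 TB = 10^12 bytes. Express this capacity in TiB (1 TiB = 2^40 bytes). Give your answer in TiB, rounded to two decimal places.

18 TB = 18 × 10^12 bytes = 18,000,000,000,000 bytes
1 TiB = 1,099,511,627,776 bytes
18,000,000,000,000 / 1,099,511,627,776 = 16.37 TiB

16.37 TiB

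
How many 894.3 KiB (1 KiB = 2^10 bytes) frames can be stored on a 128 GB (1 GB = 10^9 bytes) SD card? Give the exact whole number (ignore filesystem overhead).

Capacity: 128 GB = 128,000,000,000 bytes
Per item: 894.3 KiB = 915,763.2 bytes
⌊128,000,000,000 / 915,763.2⌋ = 139,774

139,774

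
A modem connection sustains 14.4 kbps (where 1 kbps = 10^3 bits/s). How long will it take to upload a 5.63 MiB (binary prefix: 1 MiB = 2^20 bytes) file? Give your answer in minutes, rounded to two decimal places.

5.63 MiB = 5,903,482.88 bytes = 47,227,863.04 bits
14.4 kbps = 14,400 bits/s
time = 47,227,863.04 / 14,400 = 3,279.713 s
3,279.713 s / 60 = 54.66 minutes

54.66 minutes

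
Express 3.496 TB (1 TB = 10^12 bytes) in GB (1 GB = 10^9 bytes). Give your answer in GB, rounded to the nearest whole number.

3.496 TB = 3.496 × 10^12 bytes = 3,496,000,000,000 bytes
1 GB = 10^9 bytes = 1,000,000,000 bytes
3,496,000,000,000 / 1,000,000,000 = 3,496 GB

3,496 GB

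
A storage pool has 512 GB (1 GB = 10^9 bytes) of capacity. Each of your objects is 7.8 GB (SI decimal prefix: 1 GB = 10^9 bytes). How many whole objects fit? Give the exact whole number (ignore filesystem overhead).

65

Capacity: 512 GB = 512,000,000,000 bytes
Per item: 7.8 GB = 7,800,000,000 bytes
⌊512,000,000,000 / 7,800,000,000⌋ = 65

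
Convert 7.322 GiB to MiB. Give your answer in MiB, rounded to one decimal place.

7,497.7 MiB

7.322 GiB = 7.322 × 2^30 bytes = 7,861,937,635.328 bytes
1 MiB = 1,048,576 bytes
7,861,937,635.328 / 1,048,576 = 7,497.7 MiB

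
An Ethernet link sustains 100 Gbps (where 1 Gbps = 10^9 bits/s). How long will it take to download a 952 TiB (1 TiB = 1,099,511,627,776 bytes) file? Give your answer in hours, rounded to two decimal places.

952 TiB = 1,046,735,069,642,752 bytes = 8,373,880,557,142,016 bits
100 Gbps = 100,000,000,000 bits/s
time = 8,373,880,557,142,016 / 100,000,000,000 = 83,738.8056 s
83,738.8056 s / 3600 = 23.26 hours

23.26 hours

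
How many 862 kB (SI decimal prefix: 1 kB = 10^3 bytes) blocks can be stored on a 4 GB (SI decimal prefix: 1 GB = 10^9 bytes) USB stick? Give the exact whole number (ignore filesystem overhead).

4,640

Capacity: 4 GB = 4,000,000,000 bytes
Per item: 862 kB = 862,000 bytes
⌊4,000,000,000 / 862,000⌋ = 4,640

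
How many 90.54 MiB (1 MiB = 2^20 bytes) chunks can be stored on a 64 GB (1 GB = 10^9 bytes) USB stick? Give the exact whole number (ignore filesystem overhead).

674

Capacity: 64 GB = 64,000,000,000 bytes
Per item: 90.54 MiB = 94,938,071.04 bytes
⌊64,000,000,000 / 94,938,071.04⌋ = 674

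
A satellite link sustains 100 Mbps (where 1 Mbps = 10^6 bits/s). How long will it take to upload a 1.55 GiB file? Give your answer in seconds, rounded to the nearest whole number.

133 seconds

1.55 GiB = 1,664,299,827.2 bytes = 13,314,398,617.6 bits
100 Mbps = 100,000,000 bits/s
time = 13,314,398,617.6 / 100,000,000 = 133 s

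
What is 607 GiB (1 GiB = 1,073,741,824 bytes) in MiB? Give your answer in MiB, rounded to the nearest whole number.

607 GiB = 607 × 2^30 bytes = 651,761,287,168 bytes
1 MiB = 2^20 bytes = 1,048,576 bytes
651,761,287,168 / 1,048,576 = 621,568 MiB

621,568 MiB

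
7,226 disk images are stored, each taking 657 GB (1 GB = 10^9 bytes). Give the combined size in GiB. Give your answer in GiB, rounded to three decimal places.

Total = 7,226 × 657 GB = 4,747,482 GB
= 4,747,482 × 1,000,000,000 bytes = 4,747,482,000,000,000 bytes
1 GiB = 1,073,741,824 bytes
4,747,482,000,000,000 / 1,073,741,824 = 4,421,437.159 GiB

4,421,437.159 GiB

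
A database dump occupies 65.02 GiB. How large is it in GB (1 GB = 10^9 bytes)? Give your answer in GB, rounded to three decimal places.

65.02 GiB = 65.02 × 2^30 bytes = 69,814,693,396.48 bytes
1 GB = 10^9 bytes = 1,000,000,000 bytes
69,814,693,396.48 / 1,000,000,000 = 69.815 GB

69.815 GB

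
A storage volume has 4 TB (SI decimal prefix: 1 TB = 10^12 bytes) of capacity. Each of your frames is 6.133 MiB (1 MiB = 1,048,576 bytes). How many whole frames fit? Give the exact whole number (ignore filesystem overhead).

621,995

Capacity: 4 TB = 4,000,000,000,000 bytes
Per item: 6.133 MiB = 6,430,916.608 bytes
⌊4,000,000,000,000 / 6,430,916.608⌋ = 621,995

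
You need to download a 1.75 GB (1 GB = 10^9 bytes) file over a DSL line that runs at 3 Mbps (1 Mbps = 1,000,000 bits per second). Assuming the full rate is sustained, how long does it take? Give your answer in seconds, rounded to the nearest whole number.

4,667 seconds

1.75 GB = 1,750,000,000 bytes = 14,000,000,000 bits
3 Mbps = 3,000,000 bits/s
time = 14,000,000,000 / 3,000,000 = 4,667 s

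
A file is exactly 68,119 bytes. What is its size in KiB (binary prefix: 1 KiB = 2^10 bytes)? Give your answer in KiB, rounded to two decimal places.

68,119 bytes given.
1 KiB = 1,024 bytes
68,119 / 1,024 = 66.52 KiB

66.52 KiB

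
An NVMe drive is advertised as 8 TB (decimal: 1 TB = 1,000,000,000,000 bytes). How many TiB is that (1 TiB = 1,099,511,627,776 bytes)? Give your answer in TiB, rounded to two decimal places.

7.28 TiB

8 TB = 8 × 10^12 bytes = 8,000,000,000,000 bytes
1 TiB = 1,099,511,627,776 bytes
8,000,000,000,000 / 1,099,511,627,776 = 7.28 TiB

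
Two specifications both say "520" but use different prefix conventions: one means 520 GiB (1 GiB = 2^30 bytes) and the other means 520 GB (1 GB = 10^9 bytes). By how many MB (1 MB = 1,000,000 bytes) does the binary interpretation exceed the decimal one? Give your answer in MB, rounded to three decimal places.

38,345.748 MB

520 GiB = 520 × 1,073,741,824 = 558,345,748,480 bytes
520 GB = 520 × 1,000,000,000 = 520,000,000,000 bytes
difference = 38,345,748,480 bytes
38,345,748,480 / 1,000,000 = 38,345.748 MB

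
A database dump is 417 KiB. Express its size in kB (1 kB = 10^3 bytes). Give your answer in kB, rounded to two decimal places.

427.01 kB

417 KiB = 417 × 2^10 bytes = 427,008 bytes
1 kB = 10^3 bytes = 1,000 bytes
427,008 / 1,000 = 427.01 kB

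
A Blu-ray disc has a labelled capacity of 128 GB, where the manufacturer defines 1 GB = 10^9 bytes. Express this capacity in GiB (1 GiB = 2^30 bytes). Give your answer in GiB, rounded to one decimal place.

128 GB = 128 × 10^9 bytes = 128,000,000,000 bytes
1 GiB = 2^30 bytes = 1,073,741,824 bytes
128,000,000,000 / 1,073,741,824 = 119.2 GiB

119.2 GiB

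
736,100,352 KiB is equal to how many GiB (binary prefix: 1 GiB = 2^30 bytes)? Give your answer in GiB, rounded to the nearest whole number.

702 GiB

736,100,352 KiB × 1,024 bytes/KiB = 753,766,760,448 bytes
1 GiB = 2^30 bytes = 1,073,741,824 bytes
753,766,760,448 / 1,073,741,824 = 702 GiB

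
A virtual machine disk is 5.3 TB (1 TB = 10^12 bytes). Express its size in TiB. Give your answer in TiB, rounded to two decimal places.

4.82 TiB

5.3 TB × 1,000,000,000,000 bytes/TB = 5,300,000,000,000 bytes
1 TiB = 1,099,511,627,776 bytes
5,300,000,000,000 / 1,099,511,627,776 = 4.82 TiB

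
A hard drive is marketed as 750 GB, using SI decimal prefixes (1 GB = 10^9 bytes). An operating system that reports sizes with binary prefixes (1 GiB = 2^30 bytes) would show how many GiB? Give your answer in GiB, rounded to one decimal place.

750 GB × 1,000,000,000 bytes/GB = 750,000,000,000 bytes
1 GiB = 1,073,741,824 bytes
750,000,000,000 / 1,073,741,824 = 698.5 GiB

698.5 GiB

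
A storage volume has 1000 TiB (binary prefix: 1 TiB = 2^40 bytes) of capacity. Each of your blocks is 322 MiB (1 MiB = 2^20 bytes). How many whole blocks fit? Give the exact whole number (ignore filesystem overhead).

3,256,447

Capacity: 1000 TiB = 1,099,511,627,776,000 bytes
Per item: 322 MiB = 337,641,472 bytes
⌊1,099,511,627,776,000 / 337,641,472⌋ = 3,256,447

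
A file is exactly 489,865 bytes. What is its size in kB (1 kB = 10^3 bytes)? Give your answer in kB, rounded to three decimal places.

489.865 kB

489,865 bytes given.
1 kB = 1,000 bytes
489,865 / 1,000 = 489.865 kB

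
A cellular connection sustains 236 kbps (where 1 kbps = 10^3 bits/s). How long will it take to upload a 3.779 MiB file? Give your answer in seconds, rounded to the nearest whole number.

134 seconds

3.779 MiB = 3,962,568.704 bytes = 31,700,549.632 bits
236 kbps = 236,000 bits/s
time = 31,700,549.632 / 236,000 = 134 s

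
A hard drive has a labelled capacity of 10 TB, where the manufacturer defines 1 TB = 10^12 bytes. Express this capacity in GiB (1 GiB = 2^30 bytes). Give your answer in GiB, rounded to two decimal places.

10 TB = 10 × 10^12 bytes = 10,000,000,000,000 bytes
1 GiB = 2^30 bytes = 1,073,741,824 bytes
10,000,000,000,000 / 1,073,741,824 = 9,313.23 GiB

9,313.23 GiB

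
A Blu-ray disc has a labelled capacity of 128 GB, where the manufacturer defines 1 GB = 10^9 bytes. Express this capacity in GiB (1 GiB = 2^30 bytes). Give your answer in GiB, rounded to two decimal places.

119.21 GiB

128 GB × 1,000,000,000 bytes/GB = 128,000,000,000 bytes
1 GiB = 2^30 bytes = 1,073,741,824 bytes
128,000,000,000 / 1,073,741,824 = 119.21 GiB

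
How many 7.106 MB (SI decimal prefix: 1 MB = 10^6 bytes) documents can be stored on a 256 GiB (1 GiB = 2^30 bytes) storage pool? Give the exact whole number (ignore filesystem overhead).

Capacity: 256 GiB = 274,877,906,944 bytes
Per item: 7.106 MB = 7,106,000 bytes
⌊274,877,906,944 / 7,106,000⌋ = 38,682

38,682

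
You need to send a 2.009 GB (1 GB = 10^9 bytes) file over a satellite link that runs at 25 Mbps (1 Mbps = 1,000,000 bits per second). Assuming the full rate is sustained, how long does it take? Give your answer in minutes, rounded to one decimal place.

10.7 minutes

2.009 GB = 2,009,000,000 bytes = 16,072,000,000 bits
25 Mbps = 25,000,000 bits/s
time = 16,072,000,000 / 25,000,000 = 642.88 s
642.88 s / 60 = 10.7 minutes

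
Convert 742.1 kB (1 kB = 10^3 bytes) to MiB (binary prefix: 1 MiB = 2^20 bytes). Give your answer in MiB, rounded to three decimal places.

0.708 MiB

742.1 kB = 742.1 × 10^3 bytes = 742,100 bytes
1 MiB = 2^20 bytes = 1,048,576 bytes
742,100 / 1,048,576 = 0.708 MiB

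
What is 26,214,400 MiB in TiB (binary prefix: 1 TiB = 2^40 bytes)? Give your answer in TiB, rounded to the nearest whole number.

25 TiB

26,214,400 MiB × 1,048,576 bytes/MiB = 27,487,790,694,400 bytes
1 TiB = 1,099,511,627,776 bytes
27,487,790,694,400 / 1,099,511,627,776 = 25 TiB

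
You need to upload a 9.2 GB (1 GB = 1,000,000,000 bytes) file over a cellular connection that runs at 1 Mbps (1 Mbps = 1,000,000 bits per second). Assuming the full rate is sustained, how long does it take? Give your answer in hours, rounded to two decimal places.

9.2 GB = 9,200,000,000 bytes = 73,600,000,000 bits
1 Mbps = 1,000,000 bits/s
time = 73,600,000,000 / 1,000,000 = 73,600.0000 s
73,600.0000 s / 3600 = 20.44 hours

20.44 hours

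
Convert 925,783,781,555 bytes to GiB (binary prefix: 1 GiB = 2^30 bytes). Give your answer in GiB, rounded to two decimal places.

862.20 GiB

925,783,781,555 bytes given.
1 GiB = 2^30 bytes = 1,073,741,824 bytes
925,783,781,555 / 1,073,741,824 = 862.20 GiB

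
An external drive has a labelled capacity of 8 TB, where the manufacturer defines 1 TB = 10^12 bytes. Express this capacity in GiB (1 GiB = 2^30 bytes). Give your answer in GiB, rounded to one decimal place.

8 TB = 8 × 10^12 bytes = 8,000,000,000,000 bytes
1 GiB = 2^30 bytes = 1,073,741,824 bytes
8,000,000,000,000 / 1,073,741,824 = 7,450.6 GiB

7,450.6 GiB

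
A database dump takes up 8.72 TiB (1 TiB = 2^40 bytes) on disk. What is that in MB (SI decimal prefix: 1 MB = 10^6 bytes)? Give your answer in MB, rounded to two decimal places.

9,587,741.39 MB

8.72 TiB × 1,099,511,627,776 bytes/TiB = 9,587,741,394,206.72 bytes
1 MB = 10^6 bytes = 1,000,000 bytes
9,587,741,394,206.72 / 1,000,000 = 9,587,741.39 MB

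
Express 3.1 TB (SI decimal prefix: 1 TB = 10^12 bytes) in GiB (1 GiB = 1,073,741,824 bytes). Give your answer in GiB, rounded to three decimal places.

2,887.100 GiB

3.1 TB × 1,000,000,000,000 bytes/TB = 3,100,000,000,000 bytes
1 GiB = 2^30 bytes = 1,073,741,824 bytes
3,100,000,000,000 / 1,073,741,824 = 2,887.100 GiB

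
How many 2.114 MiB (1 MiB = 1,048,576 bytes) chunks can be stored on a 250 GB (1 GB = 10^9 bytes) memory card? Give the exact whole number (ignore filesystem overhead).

112,780

Capacity: 250 GB = 250,000,000,000 bytes
Per item: 2.114 MiB = 2,216,689.664 bytes
⌊250,000,000,000 / 2,216,689.664⌋ = 112,780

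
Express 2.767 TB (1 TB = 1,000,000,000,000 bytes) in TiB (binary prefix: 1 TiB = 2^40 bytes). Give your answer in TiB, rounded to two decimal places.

2.767 TB = 2.767 × 10^12 bytes = 2,767,000,000,000 bytes
1 TiB = 2^40 bytes = 1,099,511,627,776 bytes
2,767,000,000,000 / 1,099,511,627,776 = 2.52 TiB

2.52 TiB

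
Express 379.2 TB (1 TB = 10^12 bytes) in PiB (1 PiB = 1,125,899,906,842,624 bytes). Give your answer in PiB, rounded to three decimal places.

0.337 PiB

379.2 TB × 1,000,000,000,000 bytes/TB = 379,200,000,000,000 bytes
1 PiB = 2^50 bytes = 1,125,899,906,842,624 bytes
379,200,000,000,000 / 1,125,899,906,842,624 = 0.337 PiB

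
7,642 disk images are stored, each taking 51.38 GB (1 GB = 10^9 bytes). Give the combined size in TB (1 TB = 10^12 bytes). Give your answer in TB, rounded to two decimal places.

Total = 7,642 × 51.38 GB = 392645.96 GB
= 392645.96 × 1,000,000,000 bytes = 392,645,960,000,000 bytes
1 TB = 1,000,000,000,000 bytes
392,645,960,000,000 / 1,000,000,000,000 = 392.65 TB

392.65 TB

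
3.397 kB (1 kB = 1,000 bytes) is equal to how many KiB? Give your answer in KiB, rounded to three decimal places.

3.317 KiB

3.397 kB = 3.397 × 10^3 bytes = 3,397 bytes
1 KiB = 1,024 bytes
3,397 / 1,024 = 3.317 KiB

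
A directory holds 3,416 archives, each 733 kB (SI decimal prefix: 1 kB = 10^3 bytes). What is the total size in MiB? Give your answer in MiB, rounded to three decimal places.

Total = 3,416 × 733 kB = 2,503,928 kB
= 2,503,928 × 1,000 bytes = 2,503,928,000 bytes
1 MiB = 1,048,576 bytes
2,503,928,000 / 1,048,576 = 2,387.932 MiB

2,387.932 MiB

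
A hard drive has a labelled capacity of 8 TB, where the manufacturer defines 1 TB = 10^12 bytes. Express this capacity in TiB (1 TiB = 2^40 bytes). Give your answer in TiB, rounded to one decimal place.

8 TB = 8 × 10^12 bytes = 8,000,000,000,000 bytes
1 TiB = 2^40 bytes = 1,099,511,627,776 bytes
8,000,000,000,000 / 1,099,511,627,776 = 7.3 TiB

7.3 TiB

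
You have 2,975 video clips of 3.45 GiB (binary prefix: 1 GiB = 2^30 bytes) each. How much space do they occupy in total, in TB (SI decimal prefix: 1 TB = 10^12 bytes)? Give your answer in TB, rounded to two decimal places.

Total = 2,975 × 3.45 GiB = 10263.75 GiB
= 10263.75 × 1,073,741,824 bytes = 11,020,617,646,080 bytes
1 TB = 1,000,000,000,000 bytes
11,020,617,646,080 / 1,000,000,000,000 = 11.02 TB

11.02 TB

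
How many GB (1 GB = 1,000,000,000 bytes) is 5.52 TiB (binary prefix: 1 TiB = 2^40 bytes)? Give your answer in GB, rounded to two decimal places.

5.52 TiB = 5.52 × 2^40 bytes = 6,069,304,185,323.52 bytes
1 GB = 1,000,000,000 bytes
6,069,304,185,323.52 / 1,000,000,000 = 6,069.30 GB

6,069.30 GB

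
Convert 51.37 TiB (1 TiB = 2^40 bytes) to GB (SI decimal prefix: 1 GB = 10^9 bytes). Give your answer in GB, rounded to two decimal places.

51.37 TiB × 1,099,511,627,776 bytes/TiB = 56,481,912,318,853.12 bytes
1 GB = 10^9 bytes = 1,000,000,000 bytes
56,481,912,318,853.12 / 1,000,000,000 = 56,481.91 GB

56,481.91 GB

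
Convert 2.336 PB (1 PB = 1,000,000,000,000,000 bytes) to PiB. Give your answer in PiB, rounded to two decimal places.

2.07 PiB

2.336 PB = 2.336 × 10^15 bytes = 2,336,000,000,000,000 bytes
1 PiB = 2^50 bytes = 1,125,899,906,842,624 bytes
2,336,000,000,000,000 / 1,125,899,906,842,624 = 2.07 PiB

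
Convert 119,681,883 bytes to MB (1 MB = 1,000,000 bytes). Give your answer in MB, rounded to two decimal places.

119.68 MB

119,681,883 bytes given.
1 MB = 10^6 bytes = 1,000,000 bytes
119,681,883 / 1,000,000 = 119.68 MB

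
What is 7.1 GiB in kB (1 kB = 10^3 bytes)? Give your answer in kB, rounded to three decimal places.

7.1 GiB = 7.1 × 2^30 bytes = 7,623,566,950.4 bytes
1 kB = 10^3 bytes = 1,000 bytes
7,623,566,950.4 / 1,000 = 7,623,566.950 kB

7,623,566.950 kB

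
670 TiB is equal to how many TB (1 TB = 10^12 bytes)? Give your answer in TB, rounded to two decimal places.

736.67 TB

670 TiB = 670 × 2^40 bytes = 736,672,790,609,920 bytes
1 TB = 10^12 bytes = 1,000,000,000,000 bytes
736,672,790,609,920 / 1,000,000,000,000 = 736.67 TB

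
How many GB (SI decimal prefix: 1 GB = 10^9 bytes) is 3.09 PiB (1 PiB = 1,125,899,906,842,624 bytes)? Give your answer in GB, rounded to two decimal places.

3,479,030.71 GB

3.09 PiB = 3.09 × 2^50 bytes = 3,479,030,712,143,708.16 bytes
1 GB = 1,000,000,000 bytes
3,479,030,712,143,708.16 / 1,000,000,000 = 3,479,030.71 GB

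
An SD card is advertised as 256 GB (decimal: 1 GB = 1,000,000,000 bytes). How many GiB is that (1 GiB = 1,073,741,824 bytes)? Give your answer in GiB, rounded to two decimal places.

238.42 GiB

256 GB × 1,000,000,000 bytes/GB = 256,000,000,000 bytes
1 GiB = 2^30 bytes = 1,073,741,824 bytes
256,000,000,000 / 1,073,741,824 = 238.42 GiB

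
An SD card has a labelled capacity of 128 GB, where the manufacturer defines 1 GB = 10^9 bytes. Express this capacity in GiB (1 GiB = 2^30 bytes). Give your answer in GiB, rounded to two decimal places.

119.21 GiB

128 GB × 1,000,000,000 bytes/GB = 128,000,000,000 bytes
1 GiB = 1,073,741,824 bytes
128,000,000,000 / 1,073,741,824 = 119.21 GiB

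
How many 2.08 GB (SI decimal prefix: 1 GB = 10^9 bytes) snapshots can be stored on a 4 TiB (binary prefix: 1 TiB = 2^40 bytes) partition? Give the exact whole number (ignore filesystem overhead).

Capacity: 4 TiB = 4,398,046,511,104 bytes
Per item: 2.08 GB = 2,080,000,000 bytes
⌊4,398,046,511,104 / 2,080,000,000⌋ = 2,114

2,114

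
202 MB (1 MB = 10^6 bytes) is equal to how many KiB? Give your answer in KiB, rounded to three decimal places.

197,265.625 KiB

202 MB × 1,000,000 bytes/MB = 202,000,000 bytes
1 KiB = 1,024 bytes
202,000,000 / 1,024 = 197,265.625 KiB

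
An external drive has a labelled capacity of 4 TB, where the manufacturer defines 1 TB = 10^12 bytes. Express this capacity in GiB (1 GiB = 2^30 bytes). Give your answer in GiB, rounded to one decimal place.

3,725.3 GiB

4 TB = 4 × 10^12 bytes = 4,000,000,000,000 bytes
1 GiB = 1,073,741,824 bytes
4,000,000,000,000 / 1,073,741,824 = 3,725.3 GiB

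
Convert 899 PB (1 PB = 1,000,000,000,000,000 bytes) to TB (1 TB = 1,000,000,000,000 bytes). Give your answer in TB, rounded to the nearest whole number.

899,000 TB

899 PB = 899 × 10^15 bytes = 899,000,000,000,000,000 bytes
1 TB = 10^12 bytes = 1,000,000,000,000 bytes
899,000,000,000,000,000 / 1,000,000,000,000 = 899,000 TB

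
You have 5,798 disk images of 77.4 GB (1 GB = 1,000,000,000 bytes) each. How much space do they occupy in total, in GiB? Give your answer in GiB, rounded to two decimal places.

Total = 5,798 × 77.4 GB = 448765.2 GB
= 448765.2 × 1,000,000,000 bytes = 448,765,200,000,000 bytes
1 GiB = 1,073,741,824 bytes
448,765,200,000,000 / 1,073,741,824 = 417,945.16 GiB

417,945.16 GiB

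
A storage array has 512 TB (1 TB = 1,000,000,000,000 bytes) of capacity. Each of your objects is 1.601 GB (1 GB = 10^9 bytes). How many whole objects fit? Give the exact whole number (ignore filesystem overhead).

Capacity: 512 TB = 512,000,000,000,000 bytes
Per item: 1.601 GB = 1,601,000,000 bytes
⌊512,000,000,000,000 / 1,601,000,000⌋ = 319,800

319,800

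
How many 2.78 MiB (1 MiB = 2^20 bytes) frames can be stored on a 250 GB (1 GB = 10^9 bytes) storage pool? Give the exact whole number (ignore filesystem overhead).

Capacity: 250 GB = 250,000,000,000 bytes
Per item: 2.78 MiB = 2,915,041.28 bytes
⌊250,000,000,000 / 2,915,041.28⌋ = 85,762

85,762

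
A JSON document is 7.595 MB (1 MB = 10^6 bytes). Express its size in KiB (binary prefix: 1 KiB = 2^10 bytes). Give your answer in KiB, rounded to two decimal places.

7,416.99 KiB

7.595 MB = 7.595 × 10^6 bytes = 7,595,000 bytes
1 KiB = 1,024 bytes
7,595,000 / 1,024 = 7,416.99 KiB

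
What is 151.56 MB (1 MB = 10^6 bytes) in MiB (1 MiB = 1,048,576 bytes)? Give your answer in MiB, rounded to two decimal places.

151.56 MB = 151.56 × 10^6 bytes = 151,560,000 bytes
1 MiB = 1,048,576 bytes
151,560,000 / 1,048,576 = 144.54 MiB

144.54 MiB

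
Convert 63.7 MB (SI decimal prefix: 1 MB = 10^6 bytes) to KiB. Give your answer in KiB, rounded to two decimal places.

63.7 MB = 63.7 × 10^6 bytes = 63,700,000 bytes
1 KiB = 1,024 bytes
63,700,000 / 1,024 = 62,207.03 KiB

62,207.03 KiB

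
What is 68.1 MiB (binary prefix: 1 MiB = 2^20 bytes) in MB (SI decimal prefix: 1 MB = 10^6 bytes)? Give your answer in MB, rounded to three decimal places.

71.408 MB

68.1 MiB × 1,048,576 bytes/MiB = 71,408,025.6 bytes
1 MB = 1,000,000 bytes
71,408,025.6 / 1,000,000 = 71.408 MB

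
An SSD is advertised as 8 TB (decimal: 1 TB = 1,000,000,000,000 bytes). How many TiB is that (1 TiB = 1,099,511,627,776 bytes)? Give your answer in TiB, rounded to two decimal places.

8 TB = 8 × 10^12 bytes = 8,000,000,000,000 bytes
1 TiB = 1,099,511,627,776 bytes
8,000,000,000,000 / 1,099,511,627,776 = 7.28 TiB

7.28 TiB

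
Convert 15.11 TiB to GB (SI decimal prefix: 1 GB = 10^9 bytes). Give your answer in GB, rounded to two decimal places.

16,613.62 GB

15.11 TiB × 1,099,511,627,776 bytes/TiB = 16,613,620,695,695.36 bytes
1 GB = 10^9 bytes = 1,000,000,000 bytes
16,613,620,695,695.36 / 1,000,000,000 = 16,613.62 GB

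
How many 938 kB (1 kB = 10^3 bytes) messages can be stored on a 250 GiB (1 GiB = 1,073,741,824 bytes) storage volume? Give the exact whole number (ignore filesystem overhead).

Capacity: 250 GiB = 268,435,456,000 bytes
Per item: 938 kB = 938,000 bytes
⌊268,435,456,000 / 938,000⌋ = 286,178

286,178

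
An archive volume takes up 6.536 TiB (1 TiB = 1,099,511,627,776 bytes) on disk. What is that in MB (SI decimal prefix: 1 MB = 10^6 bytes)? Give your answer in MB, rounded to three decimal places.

6.536 TiB = 6.536 × 2^40 bytes = 7,186,407,999,143.936 bytes
1 MB = 1,000,000 bytes
7,186,407,999,143.936 / 1,000,000 = 7,186,407.999 MB

7,186,407.999 MB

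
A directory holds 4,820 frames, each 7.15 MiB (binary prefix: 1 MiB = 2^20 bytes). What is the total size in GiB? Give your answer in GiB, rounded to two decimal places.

33.66 GiB

Total = 4,820 × 7.15 MiB = 34,463 MiB
= 34,463 × 1,048,576 bytes = 36,137,074,688 bytes
1 GiB = 1,073,741,824 bytes
36,137,074,688 / 1,073,741,824 = 33.66 GiB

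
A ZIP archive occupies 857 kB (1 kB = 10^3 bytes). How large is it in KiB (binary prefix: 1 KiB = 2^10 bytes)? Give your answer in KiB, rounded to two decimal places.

857 kB = 857 × 10^3 bytes = 857,000 bytes
1 KiB = 2^10 bytes = 1,024 bytes
857,000 / 1,024 = 836.91 KiB

836.91 KiB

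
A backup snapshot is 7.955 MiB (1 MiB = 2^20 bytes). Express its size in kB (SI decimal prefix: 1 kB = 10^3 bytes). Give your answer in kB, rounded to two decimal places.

7.955 MiB = 7.955 × 2^20 bytes = 8,341,422.08 bytes
1 kB = 10^3 bytes = 1,000 bytes
8,341,422.08 / 1,000 = 8,341.42 kB

8,341.42 kB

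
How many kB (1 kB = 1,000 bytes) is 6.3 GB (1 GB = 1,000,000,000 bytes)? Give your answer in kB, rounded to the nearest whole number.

6,300,000 kB

6.3 GB × 1,000,000,000 bytes/GB = 6,300,000,000 bytes
1 kB = 10^3 bytes = 1,000 bytes
6,300,000,000 / 1,000 = 6,300,000 kB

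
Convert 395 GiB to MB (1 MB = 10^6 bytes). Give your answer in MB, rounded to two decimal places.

395 GiB = 395 × 2^30 bytes = 424,128,020,480 bytes
1 MB = 10^6 bytes = 1,000,000 bytes
424,128,020,480 / 1,000,000 = 424,128.02 MB

424,128.02 MB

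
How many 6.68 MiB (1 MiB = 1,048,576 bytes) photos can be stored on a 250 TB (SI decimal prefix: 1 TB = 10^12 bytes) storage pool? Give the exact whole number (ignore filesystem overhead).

35,691,404

Capacity: 250 TB = 250,000,000,000,000 bytes
Per item: 6.68 MiB = 7,004,487.68 bytes
⌊250,000,000,000,000 / 7,004,487.68⌋ = 35,691,404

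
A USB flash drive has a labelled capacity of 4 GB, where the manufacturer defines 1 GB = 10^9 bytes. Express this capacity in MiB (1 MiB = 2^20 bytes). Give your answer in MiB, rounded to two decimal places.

4 GB = 4 × 10^9 bytes = 4,000,000,000 bytes
1 MiB = 2^20 bytes = 1,048,576 bytes
4,000,000,000 / 1,048,576 = 3,814.70 MiB

3,814.70 MiB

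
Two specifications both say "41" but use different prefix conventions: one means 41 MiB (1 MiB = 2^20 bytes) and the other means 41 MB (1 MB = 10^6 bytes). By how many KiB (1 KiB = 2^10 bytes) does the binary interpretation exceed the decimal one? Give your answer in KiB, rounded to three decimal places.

41 MiB = 41 × 1,048,576 = 42,991,616 bytes
41 MB = 41 × 1,000,000 = 41,000,000 bytes
difference = 1,991,616 bytes
1,991,616 / 1,024 = 1,944.938 KiB

1,944.938 KiB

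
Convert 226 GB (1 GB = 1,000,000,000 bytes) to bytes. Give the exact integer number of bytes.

226 × 1,000,000,000 = 226,000,000,000 bytes  (1 GB = 10^9 bytes)

226,000,000,000 bytes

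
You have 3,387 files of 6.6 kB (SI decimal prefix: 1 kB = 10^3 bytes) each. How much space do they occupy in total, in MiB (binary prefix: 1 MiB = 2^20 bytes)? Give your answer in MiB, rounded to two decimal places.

Total = 3,387 × 6.6 kB = 22354.2 kB
= 22354.2 × 1,000 bytes = 22,354,200 bytes
1 MiB = 1,048,576 bytes
22,354,200 / 1,048,576 = 21.32 MiB

21.32 MiB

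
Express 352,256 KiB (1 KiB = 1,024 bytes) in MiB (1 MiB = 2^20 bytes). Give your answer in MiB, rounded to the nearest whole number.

352,256 KiB = 352,256 × 2^10 bytes = 360,710,144 bytes
1 MiB = 1,048,576 bytes
360,710,144 / 1,048,576 = 344 MiB

344 MiB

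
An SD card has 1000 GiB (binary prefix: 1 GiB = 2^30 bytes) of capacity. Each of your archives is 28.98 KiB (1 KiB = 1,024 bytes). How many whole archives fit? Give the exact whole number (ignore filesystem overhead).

Capacity: 1000 GiB = 1,073,741,824,000 bytes
Per item: 28.98 KiB = 29,675.52 bytes
⌊1,073,741,824,000 / 29,675.52⌋ = 36,182,746

36,182,746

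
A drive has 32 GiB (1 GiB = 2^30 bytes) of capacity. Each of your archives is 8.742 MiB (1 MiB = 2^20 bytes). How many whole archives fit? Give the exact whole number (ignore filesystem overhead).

3,748

Capacity: 32 GiB = 34,359,738,368 bytes
Per item: 8.742 MiB = 9,166,651.392 bytes
⌊34,359,738,368 / 9,166,651.392⌋ = 3,748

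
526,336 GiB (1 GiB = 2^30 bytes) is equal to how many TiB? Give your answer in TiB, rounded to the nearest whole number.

526,336 GiB = 526,336 × 2^30 bytes = 565,148,976,676,864 bytes
1 TiB = 1,099,511,627,776 bytes
565,148,976,676,864 / 1,099,511,627,776 = 514 TiB

514 TiB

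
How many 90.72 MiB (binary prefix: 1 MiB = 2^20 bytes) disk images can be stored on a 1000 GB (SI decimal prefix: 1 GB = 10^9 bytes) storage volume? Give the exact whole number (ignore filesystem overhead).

10,512

Capacity: 1000 GB = 1,000,000,000,000 bytes
Per item: 90.72 MiB = 95,126,814.72 bytes
⌊1,000,000,000,000 / 95,126,814.72⌋ = 10,512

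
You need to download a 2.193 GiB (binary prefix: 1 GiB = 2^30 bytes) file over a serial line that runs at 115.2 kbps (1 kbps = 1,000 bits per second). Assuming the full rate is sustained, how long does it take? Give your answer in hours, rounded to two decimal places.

2.193 GiB = 2,354,715,820.032 bytes = 18,837,726,560.256 bits
115.2 kbps = 115,200 bits/s
time = 18,837,726,560.256 / 115,200 = 163,521.9319 s
163,521.9319 s / 3600 = 45.42 hours

45.42 hours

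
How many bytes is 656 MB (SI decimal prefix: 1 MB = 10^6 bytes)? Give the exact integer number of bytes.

656 × 1,000,000 = 656,000,000 bytes  (1 MB = 10^6 bytes)

656,000,000 bytes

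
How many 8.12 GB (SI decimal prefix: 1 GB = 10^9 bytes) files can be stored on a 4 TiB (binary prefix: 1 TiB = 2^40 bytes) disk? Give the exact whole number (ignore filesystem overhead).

541

Capacity: 4 TiB = 4,398,046,511,104 bytes
Per item: 8.12 GB = 8,120,000,000 bytes
⌊4,398,046,511,104 / 8,120,000,000⌋ = 541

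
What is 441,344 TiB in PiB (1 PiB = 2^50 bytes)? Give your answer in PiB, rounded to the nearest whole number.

441,344 TiB = 441,344 × 2^40 bytes = 485,262,859,849,170,944 bytes
1 PiB = 2^50 bytes = 1,125,899,906,842,624 bytes
485,262,859,849,170,944 / 1,125,899,906,842,624 = 431 PiB

431 PiB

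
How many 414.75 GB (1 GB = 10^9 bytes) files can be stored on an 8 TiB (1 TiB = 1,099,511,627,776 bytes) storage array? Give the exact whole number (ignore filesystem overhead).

Capacity: 8 TiB = 8,796,093,022,208 bytes
Per item: 414.75 GB = 414,750,000,000 bytes
⌊8,796,093,022,208 / 414,750,000,000⌋ = 21

21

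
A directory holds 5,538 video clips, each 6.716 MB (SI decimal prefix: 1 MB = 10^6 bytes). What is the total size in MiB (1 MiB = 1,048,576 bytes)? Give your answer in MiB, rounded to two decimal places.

Total = 5,538 × 6.716 MB = 37193.208 MB
= 37193.208 × 1,000,000 bytes = 37,193,208,000 bytes
1 MiB = 1,048,576 bytes
37,193,208,000 / 1,048,576 = 35,470.21 MiB

35,470.21 MiB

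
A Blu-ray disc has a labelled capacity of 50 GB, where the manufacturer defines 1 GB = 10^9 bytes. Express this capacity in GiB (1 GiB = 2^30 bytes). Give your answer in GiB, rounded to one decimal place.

46.6 GiB

50 GB × 1,000,000,000 bytes/GB = 50,000,000,000 bytes
1 GiB = 1,073,741,824 bytes
50,000,000,000 / 1,073,741,824 = 46.6 GiB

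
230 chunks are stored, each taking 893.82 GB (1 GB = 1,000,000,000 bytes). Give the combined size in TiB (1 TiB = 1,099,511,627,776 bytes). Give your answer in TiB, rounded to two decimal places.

Total = 230 × 893.82 GB = 205578.6 GB
= 205578.6 × 1,000,000,000 bytes = 205,578,600,000,000 bytes
1 TiB = 1,099,511,627,776 bytes
205,578,600,000,000 / 1,099,511,627,776 = 186.97 TiB

186.97 TiB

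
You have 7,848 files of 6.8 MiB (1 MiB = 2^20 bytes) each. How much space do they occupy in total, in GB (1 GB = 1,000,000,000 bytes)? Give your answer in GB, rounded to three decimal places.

Total = 7,848 × 6.8 MiB = 53366.4 MiB
= 53366.4 × 1,048,576 bytes = 55,958,726,246.4 bytes
1 GB = 1,000,000,000 bytes
55,958,726,246.4 / 1,000,000,000 = 55.959 GB

55.959 GB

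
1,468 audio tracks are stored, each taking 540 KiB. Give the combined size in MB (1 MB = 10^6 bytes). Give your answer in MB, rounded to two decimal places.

811.75 MB

Total = 1,468 × 540 KiB = 792,720 KiB
= 792,720 × 1,024 bytes = 811,745,280 bytes
1 MB = 1,000,000 bytes
811,745,280 / 1,000,000 = 811.75 MB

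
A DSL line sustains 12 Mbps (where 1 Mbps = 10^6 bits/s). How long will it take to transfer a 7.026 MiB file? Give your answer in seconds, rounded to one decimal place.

4.9 seconds

7.026 MiB = 7,367,294.976 bytes = 58,938,359.808 bits
12 Mbps = 12,000,000 bits/s
time = 58,938,359.808 / 12,000,000 = 4.9 s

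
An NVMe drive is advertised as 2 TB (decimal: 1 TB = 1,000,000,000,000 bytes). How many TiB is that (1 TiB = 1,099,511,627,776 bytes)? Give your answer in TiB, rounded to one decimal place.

1.8 TiB

2 TB = 2 × 10^12 bytes = 2,000,000,000,000 bytes
1 TiB = 2^40 bytes = 1,099,511,627,776 bytes
2,000,000,000,000 / 1,099,511,627,776 = 1.8 TiB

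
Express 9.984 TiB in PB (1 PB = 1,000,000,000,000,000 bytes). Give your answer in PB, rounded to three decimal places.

9.984 TiB = 9.984 × 2^40 bytes = 10,977,524,091,715.584 bytes
1 PB = 1,000,000,000,000,000 bytes
10,977,524,091,715.584 / 1,000,000,000,000,000 = 0.011 PB

0.011 PB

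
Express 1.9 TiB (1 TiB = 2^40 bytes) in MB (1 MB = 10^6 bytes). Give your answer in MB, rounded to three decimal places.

1.9 TiB × 1,099,511,627,776 bytes/TiB = 2,089,072,092,774.4 bytes
1 MB = 10^6 bytes = 1,000,000 bytes
2,089,072,092,774.4 / 1,000,000 = 2,089,072.093 MB

2,089,072.093 MB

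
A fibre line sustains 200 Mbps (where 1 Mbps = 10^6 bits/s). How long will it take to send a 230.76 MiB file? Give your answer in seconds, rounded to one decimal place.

230.76 MiB = 241,969,397.76 bytes = 1,935,755,182.08 bits
200 Mbps = 200,000,000 bits/s
time = 1,935,755,182.08 / 200,000,000 = 9.7 s

9.7 seconds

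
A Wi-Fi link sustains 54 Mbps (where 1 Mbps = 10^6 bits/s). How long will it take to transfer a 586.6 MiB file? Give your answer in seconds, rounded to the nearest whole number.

91 seconds

586.6 MiB = 615,094,681.6 bytes = 4,920,757,452.8 bits
54 Mbps = 54,000,000 bits/s
time = 4,920,757,452.8 / 54,000,000 = 91 s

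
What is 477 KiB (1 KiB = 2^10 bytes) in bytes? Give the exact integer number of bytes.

477 × 1,024 = 488,448 bytes

488,448 bytes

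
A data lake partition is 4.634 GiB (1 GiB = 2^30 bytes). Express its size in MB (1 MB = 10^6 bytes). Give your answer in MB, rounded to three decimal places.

4,975.720 MB

4.634 GiB = 4.634 × 2^30 bytes = 4,975,719,612.416 bytes
1 MB = 10^6 bytes = 1,000,000 bytes
4,975,719,612.416 / 1,000,000 = 4,975.720 MB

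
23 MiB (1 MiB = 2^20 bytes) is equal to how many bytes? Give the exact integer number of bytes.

24,117,248 bytes

23 × 1,048,576 = 24,117,248 bytes  (1 MiB = 2^20 bytes)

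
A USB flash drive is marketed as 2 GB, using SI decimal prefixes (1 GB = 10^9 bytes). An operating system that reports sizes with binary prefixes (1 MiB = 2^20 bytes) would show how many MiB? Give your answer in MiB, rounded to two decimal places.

2 GB × 1,000,000,000 bytes/GB = 2,000,000,000 bytes
1 MiB = 2^20 bytes = 1,048,576 bytes
2,000,000,000 / 1,048,576 = 1,907.35 MiB

1,907.35 MiB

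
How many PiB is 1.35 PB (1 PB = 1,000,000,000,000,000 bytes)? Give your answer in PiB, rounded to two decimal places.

1.35 PB × 1,000,000,000,000,000 bytes/PB = 1,350,000,000,000,000 bytes
1 PiB = 1,125,899,906,842,624 bytes
1,350,000,000,000,000 / 1,125,899,906,842,624 = 1.20 PiB

1.20 PiB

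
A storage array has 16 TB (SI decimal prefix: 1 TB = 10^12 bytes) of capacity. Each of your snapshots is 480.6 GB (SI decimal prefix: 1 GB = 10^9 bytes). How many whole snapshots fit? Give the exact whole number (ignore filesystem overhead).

Capacity: 16 TB = 16,000,000,000,000 bytes
Per item: 480.6 GB = 480,600,000,000 bytes
⌊16,000,000,000,000 / 480,600,000,000⌋ = 33

33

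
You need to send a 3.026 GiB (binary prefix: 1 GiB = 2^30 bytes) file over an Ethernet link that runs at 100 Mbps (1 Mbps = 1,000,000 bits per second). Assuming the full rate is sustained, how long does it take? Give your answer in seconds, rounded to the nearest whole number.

260 seconds

3.026 GiB = 3,249,142,759.424 bytes = 25,993,142,075.392 bits
100 Mbps = 100,000,000 bits/s
time = 25,993,142,075.392 / 100,000,000 = 260 s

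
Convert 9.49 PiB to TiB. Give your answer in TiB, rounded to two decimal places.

9.49 PiB × 1,125,899,906,842,624 bytes/PiB = 10,684,790,115,936,501.76 bytes
1 TiB = 1,099,511,627,776 bytes
10,684,790,115,936,501.76 / 1,099,511,627,776 = 9,717.76 TiB

9,717.76 TiB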